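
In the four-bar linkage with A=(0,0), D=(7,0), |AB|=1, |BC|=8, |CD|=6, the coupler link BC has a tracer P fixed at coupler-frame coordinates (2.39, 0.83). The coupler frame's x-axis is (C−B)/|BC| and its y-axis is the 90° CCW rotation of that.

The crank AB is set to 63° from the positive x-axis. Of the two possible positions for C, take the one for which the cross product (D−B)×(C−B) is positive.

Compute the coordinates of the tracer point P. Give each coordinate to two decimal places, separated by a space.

A=(0,0), D=(7.00,0)
B = A + 1.00·(cos63°, sin63°) = (0.4540, 0.8910)
|BD| = 6.6064
circle(B,8.00) ∩ circle(D,6.00): a=5.4224, h=5.8820
  candidates: C₊=(6.6201,5.9880) cross=38.859; C₋=(5.0335,-5.6686) cross=-38.859
  mode + wants cross > 0 → take C=(6.6201,5.9880) (cross=38.859)
ex = (C−B)/|BC| = (0.7708,0.6371); ey = (-0.6371,0.7708)
P = B + 2.39·ex + 0.83·ey = (1.7673,3.0535)

1.77 3.05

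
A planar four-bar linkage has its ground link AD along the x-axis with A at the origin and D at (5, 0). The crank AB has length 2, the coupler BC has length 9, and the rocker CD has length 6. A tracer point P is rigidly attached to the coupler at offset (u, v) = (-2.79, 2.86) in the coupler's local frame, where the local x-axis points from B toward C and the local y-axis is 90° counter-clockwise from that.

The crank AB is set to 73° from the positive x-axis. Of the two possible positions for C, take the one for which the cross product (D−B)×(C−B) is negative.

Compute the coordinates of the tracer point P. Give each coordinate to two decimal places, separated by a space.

1.77 5.73

A=(0,0), D=(5.00,0)
B = A + 2.00·(cos73°, sin73°) = (0.5847, 1.9126)
|BD| = 4.8117
circle(B,9.00) ∩ circle(D,6.00): a=7.0819, h=5.5539
  candidates: C₊=(9.2908,4.1939) cross=26.724; C₋=(4.8756,-5.9987) cross=-26.724
  mode - wants cross < 0 → take C=(4.8756,-5.9987) (cross=-26.724)
ex = (C−B)/|BC| = (0.4768,-0.8790); ey = (0.8790,0.4768)
P = B + -2.79·ex + 2.86·ey = (1.7686,5.7286)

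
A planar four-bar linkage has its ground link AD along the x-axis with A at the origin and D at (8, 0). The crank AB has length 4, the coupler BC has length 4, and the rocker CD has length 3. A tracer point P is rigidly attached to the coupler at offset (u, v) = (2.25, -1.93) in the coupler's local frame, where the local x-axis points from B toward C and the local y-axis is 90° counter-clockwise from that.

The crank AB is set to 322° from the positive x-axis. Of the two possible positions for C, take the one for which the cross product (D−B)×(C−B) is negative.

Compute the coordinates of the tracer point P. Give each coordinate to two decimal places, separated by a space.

A=(0,0), D=(8.00,0)
B = A + 4.00·(cos322°, sin322°) = (3.1520, -2.4626)
|BD| = 5.4376
circle(B,4.00) ∩ circle(D,3.00): a=3.3625, h=2.1665
  candidates: C₊=(5.1687,0.9918) cross=11.781; C₋=(7.1311,-2.8714) cross=-11.781
  mode - wants cross < 0 → take C=(7.1311,-2.8714) (cross=-11.781)
ex = (C−B)/|BC| = (0.9948,-0.1022); ey = (0.1022,0.9948)
P = B + 2.25·ex + -1.93·ey = (5.1930,-4.6125)

5.19 -4.61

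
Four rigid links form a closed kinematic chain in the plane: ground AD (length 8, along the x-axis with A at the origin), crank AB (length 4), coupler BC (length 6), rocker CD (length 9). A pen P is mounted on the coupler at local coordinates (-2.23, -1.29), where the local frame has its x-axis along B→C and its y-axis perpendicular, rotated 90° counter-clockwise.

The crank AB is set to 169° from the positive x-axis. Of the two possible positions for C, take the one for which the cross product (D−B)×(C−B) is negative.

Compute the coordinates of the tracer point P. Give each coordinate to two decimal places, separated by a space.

A=(0,0), D=(8.00,0)
B = A + 4.00·(cos169°, sin169°) = (-3.9265, 0.7632)
|BD| = 11.9509
circle(B,6.00) ∩ circle(D,9.00): a=4.0928, h=4.3874
  candidates: C₊=(0.4381,4.8803) cross=52.434; C₋=(-0.1223,-3.8766) cross=-52.434
  mode - wants cross < 0 → take C=(-0.1223,-3.8766) (cross=-52.434)
ex = (C−B)/|BC| = (0.6340,-0.7733); ey = (0.7733,0.6340)
P = B + -2.23·ex + -1.29·ey = (-6.3380,1.6698)

-6.34 1.67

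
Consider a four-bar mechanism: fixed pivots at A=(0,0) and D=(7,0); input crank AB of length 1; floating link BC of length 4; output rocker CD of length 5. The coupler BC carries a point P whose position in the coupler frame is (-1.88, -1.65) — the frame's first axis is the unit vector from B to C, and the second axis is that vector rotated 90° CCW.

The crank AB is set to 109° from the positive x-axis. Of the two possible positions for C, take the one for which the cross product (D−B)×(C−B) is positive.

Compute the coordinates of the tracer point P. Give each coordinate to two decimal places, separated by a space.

A=(0,0), D=(7.00,0)
B = A + 1.00·(cos109°, sin109°) = (-0.3256, 0.9455)
|BD| = 7.3863
circle(B,4.00) ∩ circle(D,5.00): a=3.0839, h=2.5474
  candidates: C₊=(3.0591,3.0772) cross=18.816; C₋=(2.4069,-1.9757) cross=-18.816
  mode + wants cross > 0 → take C=(3.0591,3.0772) (cross=18.816)
ex = (C−B)/|BC| = (0.8462,0.5329); ey = (-0.5329,0.8462)
P = B + -1.88·ex + -1.65·ey = (-1.0370,-1.4525)

-1.04 -1.45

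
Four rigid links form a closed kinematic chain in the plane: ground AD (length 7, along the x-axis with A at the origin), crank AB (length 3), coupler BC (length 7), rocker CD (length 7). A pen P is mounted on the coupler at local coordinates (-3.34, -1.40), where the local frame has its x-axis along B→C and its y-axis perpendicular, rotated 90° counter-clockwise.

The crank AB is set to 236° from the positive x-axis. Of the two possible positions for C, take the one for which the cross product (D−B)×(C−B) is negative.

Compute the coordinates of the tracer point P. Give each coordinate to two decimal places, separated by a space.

A=(0,0), D=(7.00,0)
B = A + 3.00·(cos236°, sin236°) = (-1.6776, -2.4871)
|BD| = 9.0270
circle(B,7.00) ∩ circle(D,7.00): a=4.5135, h=5.3506
  candidates: C₊=(1.1870,3.8999) cross=48.299; C₋=(4.1354,-6.3870) cross=-48.299
  mode - wants cross < 0 → take C=(4.1354,-6.3870) (cross=-48.299)
ex = (C−B)/|BC| = (0.8304,-0.5571); ey = (0.5571,0.8304)
P = B + -3.34·ex + -1.40·ey = (-5.2312,-1.7889)

-5.23 -1.79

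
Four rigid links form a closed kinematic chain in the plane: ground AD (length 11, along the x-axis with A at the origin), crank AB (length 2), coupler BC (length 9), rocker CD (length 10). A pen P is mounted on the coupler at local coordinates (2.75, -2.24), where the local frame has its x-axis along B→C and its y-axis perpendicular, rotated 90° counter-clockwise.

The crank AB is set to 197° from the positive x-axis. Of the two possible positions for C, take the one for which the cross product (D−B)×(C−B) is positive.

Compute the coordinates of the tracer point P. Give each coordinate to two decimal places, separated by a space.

A=(0,0), D=(11.00,0)
B = A + 2.00·(cos197°, sin197°) = (-1.9126, -0.5847)
|BD| = 12.9258
circle(B,9.00) ∩ circle(D,10.00): a=5.7280, h=6.9419
  candidates: C₊=(3.4954,6.6092) cross=89.730; C₋=(4.1235,-7.2604) cross=-89.730
  mode + wants cross > 0 → take C=(3.4954,6.6092) (cross=89.730)
ex = (C−B)/|BC| = (0.6009,0.7993); ey = (-0.7993,0.6009)
P = B + 2.75·ex + -2.24·ey = (1.5303,0.2674)

1.53 0.27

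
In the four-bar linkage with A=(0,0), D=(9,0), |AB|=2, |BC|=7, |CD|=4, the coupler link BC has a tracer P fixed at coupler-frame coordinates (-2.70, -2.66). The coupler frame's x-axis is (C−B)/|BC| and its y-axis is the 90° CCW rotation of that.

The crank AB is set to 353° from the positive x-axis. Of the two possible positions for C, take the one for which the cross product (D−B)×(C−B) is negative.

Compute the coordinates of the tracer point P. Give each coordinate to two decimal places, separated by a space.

A=(0,0), D=(9.00,0)
B = A + 2.00·(cos353°, sin353°) = (1.9851, -0.2437)
|BD| = 7.0191
circle(B,7.00) ∩ circle(D,4.00): a=5.8603, h=3.8285
  candidates: C₊=(7.7089,3.7859) cross=26.872; C₋=(7.9748,-3.8664) cross=-26.872
  mode - wants cross < 0 → take C=(7.9748,-3.8664) (cross=-26.872)
ex = (C−B)/|BC| = (0.8557,-0.5175); ey = (0.5175,0.8557)
P = B + -2.70·ex + -2.66·ey = (-1.7018,-1.1225)

-1.70 -1.12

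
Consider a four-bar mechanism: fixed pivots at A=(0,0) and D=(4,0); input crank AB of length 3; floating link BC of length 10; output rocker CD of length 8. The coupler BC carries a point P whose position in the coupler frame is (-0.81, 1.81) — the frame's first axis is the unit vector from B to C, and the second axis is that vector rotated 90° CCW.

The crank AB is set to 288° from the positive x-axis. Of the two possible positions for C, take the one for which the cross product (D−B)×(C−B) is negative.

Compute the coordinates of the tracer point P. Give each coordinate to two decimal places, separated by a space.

A=(0,0), D=(4.00,0)
B = A + 3.00·(cos288°, sin288°) = (0.9271, -2.8532)
|BD| = 4.1933
circle(B,10.00) ∩ circle(D,8.00): a=6.3892, h=7.6927
  candidates: C₊=(0.3750,7.1316) cross=32.258; C₋=(10.8435,-4.1433) cross=-32.258
  mode - wants cross < 0 → take C=(10.8435,-4.1433) (cross=-32.258)
ex = (C−B)/|BC| = (0.9916,-0.1290); ey = (0.1290,0.9916)
P = B + -0.81·ex + 1.81·ey = (0.3573,-0.9538)

0.36 -0.95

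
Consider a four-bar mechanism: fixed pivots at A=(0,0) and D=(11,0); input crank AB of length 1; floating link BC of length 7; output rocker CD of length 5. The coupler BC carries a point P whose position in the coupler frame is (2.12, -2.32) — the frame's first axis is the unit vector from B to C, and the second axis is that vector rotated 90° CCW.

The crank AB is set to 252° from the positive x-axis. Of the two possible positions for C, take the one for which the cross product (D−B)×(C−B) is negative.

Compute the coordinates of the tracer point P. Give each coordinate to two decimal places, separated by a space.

1.32 -3.64

A=(0,0), D=(11.00,0)
B = A + 1.00·(cos252°, sin252°) = (-0.3090, -0.9511)
|BD| = 11.3489
circle(B,7.00) ∩ circle(D,5.00): a=6.7318, h=1.9190
  candidates: C₊=(6.2383,1.5253) cross=21.778; C₋=(6.5600,-2.2991) cross=-21.778
  mode - wants cross < 0 → take C=(6.5600,-2.2991) (cross=-21.778)
ex = (C−B)/|BC| = (0.9813,-0.1926); ey = (0.1926,0.9813)
P = B + 2.12·ex + -2.32·ey = (1.3245,-3.6359)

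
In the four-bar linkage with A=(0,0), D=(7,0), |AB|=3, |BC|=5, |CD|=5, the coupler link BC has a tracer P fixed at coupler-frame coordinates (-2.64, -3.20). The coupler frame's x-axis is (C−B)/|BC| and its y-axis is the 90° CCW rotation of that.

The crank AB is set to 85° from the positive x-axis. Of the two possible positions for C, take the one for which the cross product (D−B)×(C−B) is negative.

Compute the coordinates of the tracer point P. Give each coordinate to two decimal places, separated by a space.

A=(0,0), D=(7.00,0)
B = A + 3.00·(cos85°, sin85°) = (0.2615, 2.9886)
|BD| = 7.3715
circle(B,5.00) ∩ circle(D,5.00): a=3.6858, h=3.3786
  candidates: C₊=(5.0005,4.5828) cross=24.906; C₋=(2.2610,-1.5942) cross=-24.906
  mode - wants cross < 0 → take C=(2.2610,-1.5942) (cross=-24.906)
ex = (C−B)/|BC| = (0.3999,-0.9166); ey = (0.9166,0.3999)
P = B + -2.64·ex + -3.20·ey = (-3.7273,4.1286)

-3.73 4.13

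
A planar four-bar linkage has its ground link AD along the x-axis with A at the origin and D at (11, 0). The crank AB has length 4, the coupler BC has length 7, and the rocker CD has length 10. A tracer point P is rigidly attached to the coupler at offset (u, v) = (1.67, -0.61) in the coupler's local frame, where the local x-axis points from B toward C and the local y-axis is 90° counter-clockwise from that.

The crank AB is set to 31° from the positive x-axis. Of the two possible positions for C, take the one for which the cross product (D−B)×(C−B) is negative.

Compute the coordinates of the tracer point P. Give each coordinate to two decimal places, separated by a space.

2.55 0.52

A=(0,0), D=(11.00,0)
B = A + 4.00·(cos31°, sin31°) = (3.4287, 2.0602)
|BD| = 7.8466
circle(B,7.00) ∩ circle(D,10.00): a=0.6735, h=6.9675
  candidates: C₊=(5.9079,8.6064) cross=54.671; C₋=(2.2492,-4.8398) cross=-54.671
  mode - wants cross < 0 → take C=(2.2492,-4.8398) (cross=-54.671)
ex = (C−B)/|BC| = (-0.1685,-0.9857); ey = (0.9857,-0.1685)
P = B + 1.67·ex + -0.61·ey = (2.5460,0.5168)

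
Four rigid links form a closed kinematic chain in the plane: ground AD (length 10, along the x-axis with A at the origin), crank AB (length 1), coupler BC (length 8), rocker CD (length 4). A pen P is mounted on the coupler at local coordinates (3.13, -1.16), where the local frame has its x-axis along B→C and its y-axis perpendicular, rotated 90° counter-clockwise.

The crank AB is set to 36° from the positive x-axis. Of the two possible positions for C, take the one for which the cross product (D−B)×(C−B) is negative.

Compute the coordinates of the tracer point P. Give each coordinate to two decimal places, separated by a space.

2.97 -1.96

A=(0,0), D=(10.00,0)
B = A + 1.00·(cos36°, sin36°) = (0.8090, 0.5878)
|BD| = 9.2098
circle(B,8.00) ∩ circle(D,4.00): a=7.2108, h=3.4647
  candidates: C₊=(8.2263,3.5852) cross=31.909; C₋=(7.7840,-3.3301) cross=-31.909
  mode - wants cross < 0 → take C=(7.7840,-3.3301) (cross=-31.909)
ex = (C−B)/|BC| = (0.8719,-0.4897); ey = (0.4897,0.8719)
P = B + 3.13·ex + -1.16·ey = (2.9699,-1.9564)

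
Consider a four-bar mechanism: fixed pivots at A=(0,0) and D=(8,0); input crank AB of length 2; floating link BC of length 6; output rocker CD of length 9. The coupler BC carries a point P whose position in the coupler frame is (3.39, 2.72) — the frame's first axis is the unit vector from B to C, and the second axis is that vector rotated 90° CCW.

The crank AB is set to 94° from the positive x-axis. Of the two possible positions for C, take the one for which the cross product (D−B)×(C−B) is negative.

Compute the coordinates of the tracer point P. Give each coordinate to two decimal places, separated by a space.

2.63 -1.36

A=(0,0), D=(8.00,0)
B = A + 2.00·(cos94°, sin94°) = (-0.1395, 1.9951)
|BD| = 8.3805
circle(B,6.00) ∩ circle(D,9.00): a=1.5054, h=5.8081
  candidates: C₊=(2.7053,7.2778) cross=48.674; C₋=(-0.0601,-4.0043) cross=-48.674
  mode - wants cross < 0 → take C=(-0.0601,-4.0043) (cross=-48.674)
ex = (C−B)/|BC| = (0.0132,-0.9999); ey = (0.9999,0.0132)
P = B + 3.39·ex + 2.72·ey = (2.6251,-1.3586)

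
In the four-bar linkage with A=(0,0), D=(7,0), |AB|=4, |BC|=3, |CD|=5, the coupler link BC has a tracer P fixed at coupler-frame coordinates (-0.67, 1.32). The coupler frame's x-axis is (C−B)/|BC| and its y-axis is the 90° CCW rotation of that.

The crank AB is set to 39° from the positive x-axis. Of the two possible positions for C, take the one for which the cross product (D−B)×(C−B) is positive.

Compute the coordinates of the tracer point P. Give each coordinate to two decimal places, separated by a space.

1.70 2.96

A=(0,0), D=(7.00,0)
B = A + 4.00·(cos39°, sin39°) = (3.1086, 2.5173)
|BD| = 4.6346
circle(B,3.00) ∩ circle(D,5.00): a=0.5912, h=2.9412
  candidates: C₊=(5.2024,4.6657) cross=13.631; C₋=(2.0075,-0.2733) cross=-13.631
  mode + wants cross > 0 → take C=(5.2024,4.6657) (cross=13.631)
ex = (C−B)/|BC| = (0.6980,0.7161); ey = (-0.7161,0.6980)
P = B + -0.67·ex + 1.32·ey = (1.6956,2.9588)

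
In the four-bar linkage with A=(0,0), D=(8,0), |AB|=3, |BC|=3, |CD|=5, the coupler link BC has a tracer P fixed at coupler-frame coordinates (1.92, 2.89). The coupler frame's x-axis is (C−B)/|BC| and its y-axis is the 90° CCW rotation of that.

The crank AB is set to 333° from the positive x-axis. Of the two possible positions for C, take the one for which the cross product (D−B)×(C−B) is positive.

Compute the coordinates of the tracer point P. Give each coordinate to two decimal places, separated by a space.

A=(0,0), D=(8.00,0)
B = A + 3.00·(cos333°, sin333°) = (2.6730, -1.3620)
|BD| = 5.4983
circle(B,3.00) ∩ circle(D,5.00): a=1.2942, h=2.7065
  candidates: C₊=(3.2565,1.5807) cross=14.881; C₋=(4.5973,-3.6635) cross=-14.881
  mode + wants cross > 0 → take C=(3.2565,1.5807) (cross=14.881)
ex = (C−B)/|BC| = (0.1945,0.9809); ey = (-0.9809,0.1945)
P = B + 1.92·ex + 2.89·ey = (0.2116,1.0834)

0.21 1.08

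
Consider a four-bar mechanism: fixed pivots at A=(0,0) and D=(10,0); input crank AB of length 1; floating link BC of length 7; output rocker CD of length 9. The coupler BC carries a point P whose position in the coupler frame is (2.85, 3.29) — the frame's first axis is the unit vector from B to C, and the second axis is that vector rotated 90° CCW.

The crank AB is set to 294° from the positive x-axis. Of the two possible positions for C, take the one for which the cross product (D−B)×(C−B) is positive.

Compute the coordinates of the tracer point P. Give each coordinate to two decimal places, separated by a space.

A=(0,0), D=(10.00,0)
B = A + 1.00·(cos294°, sin294°) = (0.4067, -0.9135)
|BD| = 9.6367
circle(B,7.00) ∩ circle(D,9.00): a=3.1580, h=6.2472
  candidates: C₊=(2.9583,5.6049) cross=60.202; C₋=(4.1427,-6.8332) cross=-60.202
  mode + wants cross > 0 → take C=(2.9583,5.6049) (cross=60.202)
ex = (C−B)/|BC| = (0.3645,0.9312); ey = (-0.9312,0.3645)
P = B + 2.85·ex + 3.29·ey = (-1.6181,2.9396)

-1.62 2.94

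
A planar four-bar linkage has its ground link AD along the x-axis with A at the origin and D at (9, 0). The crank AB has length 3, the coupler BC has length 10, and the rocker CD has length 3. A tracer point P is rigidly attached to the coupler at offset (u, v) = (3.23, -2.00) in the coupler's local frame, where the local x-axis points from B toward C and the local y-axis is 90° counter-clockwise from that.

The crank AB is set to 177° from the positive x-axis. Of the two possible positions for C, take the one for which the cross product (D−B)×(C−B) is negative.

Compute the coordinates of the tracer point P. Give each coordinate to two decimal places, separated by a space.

A=(0,0), D=(9.00,0)
B = A + 3.00·(cos177°, sin177°) = (-2.9959, 0.1570)
|BD| = 11.9969
circle(B,10.00) ∩ circle(D,3.00): a=9.7911, h=2.0333
  candidates: C₊=(6.8210,2.0620) cross=24.394; C₋=(6.7678,-2.0043) cross=-24.394
  mode - wants cross < 0 → take C=(6.7678,-2.0043) (cross=-24.394)
ex = (C−B)/|BC| = (0.9764,-0.2161); ey = (0.2161,0.9764)
P = B + 3.23·ex + -2.00·ey = (-0.2745,-2.4938)

-0.27 -2.49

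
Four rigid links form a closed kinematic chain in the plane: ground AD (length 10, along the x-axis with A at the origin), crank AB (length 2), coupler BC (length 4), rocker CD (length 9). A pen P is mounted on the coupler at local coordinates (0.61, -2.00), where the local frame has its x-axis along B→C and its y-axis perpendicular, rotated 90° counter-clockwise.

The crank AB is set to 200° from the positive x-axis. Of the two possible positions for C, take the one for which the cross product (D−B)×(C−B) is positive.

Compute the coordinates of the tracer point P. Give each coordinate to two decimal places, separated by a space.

A=(0,0), D=(10.00,0)
B = A + 2.00·(cos200°, sin200°) = (-1.8794, -0.6840)
|BD| = 11.8991
circle(B,4.00) ∩ circle(D,9.00): a=3.2182, h=2.3755
  candidates: C₊=(1.1970,1.8725) cross=28.266; C₋=(1.4701,-2.8706) cross=-28.266
  mode + wants cross > 0 → take C=(1.1970,1.8725) (cross=28.266)
ex = (C−B)/|BC| = (0.7691,0.6391); ey = (-0.6391,0.7691)
P = B + 0.61·ex + -2.00·ey = (-0.1320,-1.8323)

-0.13 -1.83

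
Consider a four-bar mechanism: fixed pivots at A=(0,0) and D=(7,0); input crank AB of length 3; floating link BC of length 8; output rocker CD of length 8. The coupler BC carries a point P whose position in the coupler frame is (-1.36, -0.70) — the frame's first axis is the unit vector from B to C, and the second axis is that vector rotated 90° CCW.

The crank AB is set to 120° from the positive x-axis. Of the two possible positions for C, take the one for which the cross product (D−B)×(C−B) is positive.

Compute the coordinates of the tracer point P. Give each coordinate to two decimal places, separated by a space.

A=(0,0), D=(7.00,0)
B = A + 3.00·(cos120°, sin120°) = (-1.5000, 2.5981)
|BD| = 8.8882
circle(B,8.00) ∩ circle(D,8.00): a=4.4441, h=6.6521
  candidates: C₊=(4.6944,7.6606) cross=59.125; C₋=(0.8056,-5.0625) cross=-59.125
  mode + wants cross > 0 → take C=(4.6944,7.6606) (cross=59.125)
ex = (C−B)/|BC| = (0.7743,0.6328); ey = (-0.6328,0.7743)
P = B + -1.36·ex + -0.70·ey = (-2.1101,1.1954)

-2.11 1.20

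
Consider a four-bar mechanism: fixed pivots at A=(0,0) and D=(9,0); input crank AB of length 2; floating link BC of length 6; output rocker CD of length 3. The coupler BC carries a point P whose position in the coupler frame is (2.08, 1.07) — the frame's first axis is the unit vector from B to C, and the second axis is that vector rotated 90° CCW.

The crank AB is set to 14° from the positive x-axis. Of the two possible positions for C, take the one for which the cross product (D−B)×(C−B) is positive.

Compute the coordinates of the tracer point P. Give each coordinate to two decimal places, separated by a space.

3.50 2.23

A=(0,0), D=(9.00,0)
B = A + 2.00·(cos14°, sin14°) = (1.9406, 0.4838)
|BD| = 7.0760
circle(B,6.00) ∩ circle(D,3.00): a=5.4459, h=2.5185
  candidates: C₊=(7.5459,2.6240) cross=17.821; C₋=(7.2015,-2.4011) cross=-17.821
  mode + wants cross > 0 → take C=(7.5459,2.6240) (cross=17.821)
ex = (C−B)/|BC| = (0.9342,0.3567); ey = (-0.3567,0.9342)
P = B + 2.08·ex + 1.07·ey = (3.5021,2.2254)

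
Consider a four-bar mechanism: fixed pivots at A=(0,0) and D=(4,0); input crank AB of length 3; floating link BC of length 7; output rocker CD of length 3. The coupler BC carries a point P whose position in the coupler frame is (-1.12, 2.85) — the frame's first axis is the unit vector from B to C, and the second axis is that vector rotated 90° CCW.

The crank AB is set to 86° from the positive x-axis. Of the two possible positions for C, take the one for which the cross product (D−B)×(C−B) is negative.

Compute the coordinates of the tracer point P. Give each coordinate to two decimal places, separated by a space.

A=(0,0), D=(4.00,0)
B = A + 3.00·(cos86°, sin86°) = (0.2093, 2.9927)
|BD| = 4.8297
circle(B,7.00) ∩ circle(D,3.00): a=6.5559, h=2.4536
  candidates: C₊=(6.8752,0.8561) cross=11.850; C₋=(3.8345,-2.9954) cross=-11.850
  mode - wants cross < 0 → take C=(3.8345,-2.9954) (cross=-11.850)
ex = (C−B)/|BC| = (0.5179,-0.8554); ey = (0.8554,0.5179)
P = B + -1.12·ex + 2.85·ey = (2.0673,5.4268)

2.07 5.43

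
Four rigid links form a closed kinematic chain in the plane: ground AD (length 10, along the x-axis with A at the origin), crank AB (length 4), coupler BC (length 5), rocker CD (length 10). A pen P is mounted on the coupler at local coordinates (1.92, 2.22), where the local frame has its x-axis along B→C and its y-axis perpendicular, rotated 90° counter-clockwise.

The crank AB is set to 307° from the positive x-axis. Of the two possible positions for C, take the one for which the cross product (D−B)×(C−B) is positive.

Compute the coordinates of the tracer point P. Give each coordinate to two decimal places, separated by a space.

-0.45 -2.53

A=(0,0), D=(10.00,0)
B = A + 4.00·(cos307°, sin307°) = (2.4073, -3.1945)
|BD| = 8.2374
circle(B,5.00) ∩ circle(D,10.00): a=-0.4337, h=4.9812
  candidates: C₊=(0.0758,1.2286) cross=41.032; C₋=(3.9392,-7.9541) cross=-41.032
  mode + wants cross > 0 → take C=(0.0758,1.2286) (cross=41.032)
ex = (C−B)/|BC| = (-0.4663,0.8846); ey = (-0.8846,-0.4663)
P = B + 1.92·ex + 2.22·ey = (-0.4519,-2.5312)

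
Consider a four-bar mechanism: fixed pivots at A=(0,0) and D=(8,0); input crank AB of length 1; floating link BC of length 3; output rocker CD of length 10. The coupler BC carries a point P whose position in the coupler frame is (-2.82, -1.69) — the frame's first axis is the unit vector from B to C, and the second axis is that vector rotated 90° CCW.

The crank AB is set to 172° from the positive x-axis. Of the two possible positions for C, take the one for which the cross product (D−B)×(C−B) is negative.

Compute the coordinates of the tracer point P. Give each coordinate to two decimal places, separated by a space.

A=(0,0), D=(8.00,0)
B = A + 1.00·(cos172°, sin172°) = (-0.9903, 0.1392)
|BD| = 8.9913
circle(B,3.00) ∩ circle(D,10.00): a=-0.5647, h=2.9464
  candidates: C₊=(-1.5093,3.0939) cross=26.492; C₋=(-1.6006,-2.7981) cross=-26.492
  mode - wants cross < 0 → take C=(-1.6006,-2.7981) (cross=-26.492)
ex = (C−B)/|BC| = (-0.2034,-0.9791); ey = (0.9791,-0.2034)
P = B + -2.82·ex + -1.69·ey = (-2.0713,3.2440)

-2.07 3.24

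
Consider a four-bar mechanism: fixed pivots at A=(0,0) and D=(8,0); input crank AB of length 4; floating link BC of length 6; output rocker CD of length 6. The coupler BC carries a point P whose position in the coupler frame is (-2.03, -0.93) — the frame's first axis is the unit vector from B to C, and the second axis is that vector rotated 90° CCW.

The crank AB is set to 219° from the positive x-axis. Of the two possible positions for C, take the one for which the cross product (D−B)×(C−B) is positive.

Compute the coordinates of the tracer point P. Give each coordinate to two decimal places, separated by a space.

A=(0,0), D=(8.00,0)
B = A + 4.00·(cos219°, sin219°) = (-3.1086, -2.5173)
|BD| = 11.3902
circle(B,6.00) ∩ circle(D,6.00): a=5.6951, h=1.8883
  candidates: C₊=(2.0284,0.5830) cross=21.508; C₋=(2.8630,-3.1002) cross=-21.508
  mode + wants cross > 0 → take C=(2.0284,0.5830) (cross=21.508)
ex = (C−B)/|BC| = (0.8562,0.5167); ey = (-0.5167,0.8562)
P = B + -2.03·ex + -0.93·ey = (-4.3661,-4.3624)

-4.37 -4.36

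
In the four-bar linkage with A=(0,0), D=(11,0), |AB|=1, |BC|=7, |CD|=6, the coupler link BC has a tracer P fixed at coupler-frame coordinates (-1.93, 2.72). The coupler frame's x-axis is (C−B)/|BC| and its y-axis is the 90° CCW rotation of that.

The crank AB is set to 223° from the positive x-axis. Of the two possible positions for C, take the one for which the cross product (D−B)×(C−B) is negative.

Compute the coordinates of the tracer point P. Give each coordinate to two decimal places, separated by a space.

A=(0,0), D=(11.00,0)
B = A + 1.00·(cos223°, sin223°) = (-0.7314, -0.6820)
|BD| = 11.7512
circle(B,7.00) ∩ circle(D,6.00): a=6.4287, h=2.7698
  candidates: C₊=(5.5258,2.4562) cross=32.548; C₋=(5.8473,-3.0740) cross=-32.548
  mode - wants cross < 0 → take C=(5.8473,-3.0740) (cross=-32.548)
ex = (C−B)/|BC| = (0.9398,-0.3417); ey = (0.3417,0.9398)
P = B + -1.93·ex + 2.72·ey = (-1.6157,2.5338)

-1.62 2.53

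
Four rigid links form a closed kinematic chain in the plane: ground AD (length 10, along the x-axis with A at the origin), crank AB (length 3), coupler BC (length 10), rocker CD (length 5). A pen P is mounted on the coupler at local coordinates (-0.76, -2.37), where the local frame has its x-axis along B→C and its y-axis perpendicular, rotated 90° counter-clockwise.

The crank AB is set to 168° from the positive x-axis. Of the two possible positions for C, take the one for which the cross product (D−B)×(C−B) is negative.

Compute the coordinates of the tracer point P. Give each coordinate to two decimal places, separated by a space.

A=(0,0), D=(10.00,0)
B = A + 3.00·(cos168°, sin168°) = (-2.9344, 0.6237)
|BD| = 12.9495
circle(B,10.00) ∩ circle(D,5.00): a=9.3706, h=3.4917
  candidates: C₊=(6.5935,3.6600) cross=45.215; C₋=(6.2571,-3.3152) cross=-45.215
  mode - wants cross < 0 → take C=(6.2571,-3.3152) (cross=-45.215)
ex = (C−B)/|BC| = (0.9192,-0.3939); ey = (0.3939,0.9192)
P = B + -0.76·ex + -2.37·ey = (-4.5665,-1.2553)

-4.57 -1.26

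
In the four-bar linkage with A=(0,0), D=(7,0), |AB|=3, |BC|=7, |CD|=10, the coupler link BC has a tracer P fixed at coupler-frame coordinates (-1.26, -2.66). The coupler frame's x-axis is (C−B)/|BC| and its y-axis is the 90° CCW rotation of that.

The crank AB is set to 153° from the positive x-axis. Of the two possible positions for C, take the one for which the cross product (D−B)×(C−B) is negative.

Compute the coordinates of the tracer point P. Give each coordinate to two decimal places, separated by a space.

A=(0,0), D=(7.00,0)
B = A + 3.00·(cos153°, sin153°) = (-2.6730, 1.3620)
|BD| = 9.7684
circle(B,7.00) ∩ circle(D,10.00): a=2.2738, h=6.6204
  candidates: C₊=(0.5016,7.6007) cross=64.671; C₋=(-1.3445,-5.5108) cross=-64.671
  mode - wants cross < 0 → take C=(-1.3445,-5.5108) (cross=-64.671)
ex = (C−B)/|BC| = (0.1898,-0.9818); ey = (0.9818,0.1898)
P = B + -1.26·ex + -2.66·ey = (-5.5238,2.0942)

-5.52 2.09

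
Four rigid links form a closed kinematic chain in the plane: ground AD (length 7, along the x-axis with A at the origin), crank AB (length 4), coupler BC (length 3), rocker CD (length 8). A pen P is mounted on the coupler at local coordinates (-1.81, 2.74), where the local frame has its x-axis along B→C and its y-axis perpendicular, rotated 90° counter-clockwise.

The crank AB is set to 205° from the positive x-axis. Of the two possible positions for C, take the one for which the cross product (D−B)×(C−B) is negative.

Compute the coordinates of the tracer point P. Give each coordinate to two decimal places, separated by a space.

A=(0,0), D=(7.00,0)
B = A + 4.00·(cos205°, sin205°) = (-3.6252, -1.6905)
|BD| = 10.7589
circle(B,3.00) ∩ circle(D,8.00): a=2.8234, h=1.0141
  candidates: C₊=(-0.9962,-0.2453) cross=10.911; C₋=(-0.6776,-2.2484) cross=-10.911
  mode - wants cross < 0 → take C=(-0.6776,-2.2484) (cross=-10.911)
ex = (C−B)/|BC| = (0.9826,-0.1860); ey = (0.1860,0.9826)
P = B + -1.81·ex + 2.74·ey = (-4.8941,1.3383)

-4.89 1.34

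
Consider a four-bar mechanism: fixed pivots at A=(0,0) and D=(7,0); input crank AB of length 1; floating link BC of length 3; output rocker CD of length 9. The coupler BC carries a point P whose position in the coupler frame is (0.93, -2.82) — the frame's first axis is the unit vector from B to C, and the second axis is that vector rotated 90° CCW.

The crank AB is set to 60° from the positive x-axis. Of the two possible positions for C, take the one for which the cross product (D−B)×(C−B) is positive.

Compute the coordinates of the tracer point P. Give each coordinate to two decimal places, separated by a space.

2.07 3.39

A=(0,0), D=(7.00,0)
B = A + 1.00·(cos60°, sin60°) = (0.5000, 0.8660)
|BD| = 6.5574
circle(B,3.00) ∩ circle(D,9.00): a=-2.2112, h=2.0274
  candidates: C₊=(-1.4241,3.1677) cross=13.295; C₋=(-1.9596,-0.8516) cross=-13.295
  mode + wants cross > 0 → take C=(-1.4241,3.1677) (cross=13.295)
ex = (C−B)/|BC| = (-0.6414,0.7672); ey = (-0.7672,-0.6414)
P = B + 0.93·ex + -2.82·ey = (2.0671,3.3882)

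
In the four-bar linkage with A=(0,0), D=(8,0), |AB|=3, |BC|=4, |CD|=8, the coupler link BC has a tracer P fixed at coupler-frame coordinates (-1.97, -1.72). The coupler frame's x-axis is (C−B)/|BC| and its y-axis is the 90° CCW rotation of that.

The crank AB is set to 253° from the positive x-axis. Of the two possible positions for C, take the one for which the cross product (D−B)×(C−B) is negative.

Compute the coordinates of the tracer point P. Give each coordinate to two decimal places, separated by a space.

-3.49 -2.89

A=(0,0), D=(8.00,0)
B = A + 3.00·(cos253°, sin253°) = (-0.8771, -2.8689)
|BD| = 9.3292
circle(B,4.00) ∩ circle(D,8.00): a=2.0920, h=3.4093
  candidates: C₊=(0.0651,1.0185) cross=31.806; C₋=(2.1620,-5.4697) cross=-31.806
  mode - wants cross < 0 → take C=(2.1620,-5.4697) (cross=-31.806)
ex = (C−B)/|BC| = (0.7598,-0.6502); ey = (0.6502,0.7598)
P = B + -1.97·ex + -1.72·ey = (-3.4922,-2.8948)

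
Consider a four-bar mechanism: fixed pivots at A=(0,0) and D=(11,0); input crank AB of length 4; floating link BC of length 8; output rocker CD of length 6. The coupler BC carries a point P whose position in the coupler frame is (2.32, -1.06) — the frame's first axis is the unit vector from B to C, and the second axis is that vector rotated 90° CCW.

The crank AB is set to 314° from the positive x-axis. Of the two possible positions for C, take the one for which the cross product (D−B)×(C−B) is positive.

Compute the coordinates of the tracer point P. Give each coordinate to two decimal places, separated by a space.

4.83 -1.36

A=(0,0), D=(11.00,0)
B = A + 4.00·(cos314°, sin314°) = (2.7786, -2.8774)
|BD| = 8.7103
circle(B,8.00) ∩ circle(D,6.00): a=5.9625, h=5.3338
  candidates: C₊=(6.6444,4.1266) cross=46.459; C₋=(10.1683,-5.9421) cross=-46.459
  mode + wants cross > 0 → take C=(6.6444,4.1266) (cross=46.459)
ex = (C−B)/|BC| = (0.4832,0.8755); ey = (-0.8755,0.4832)
P = B + 2.32·ex + -1.06·ey = (4.8277,-1.3584)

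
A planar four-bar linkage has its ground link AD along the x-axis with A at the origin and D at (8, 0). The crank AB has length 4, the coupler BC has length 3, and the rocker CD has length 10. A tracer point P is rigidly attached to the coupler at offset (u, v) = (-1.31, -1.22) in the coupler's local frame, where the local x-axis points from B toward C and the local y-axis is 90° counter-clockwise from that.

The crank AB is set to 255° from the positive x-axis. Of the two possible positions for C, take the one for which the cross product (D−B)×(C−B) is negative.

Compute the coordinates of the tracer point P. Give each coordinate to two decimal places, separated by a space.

-2.73 -3.30

A=(0,0), D=(8.00,0)
B = A + 4.00·(cos255°, sin255°) = (-1.0353, -3.8637)
|BD| = 9.8267
circle(B,3.00) ∩ circle(D,10.00): a=0.2831, h=2.9866
  candidates: C₊=(-1.9492,-1.0063) cross=29.349; C₋=(0.3993,-6.4985) cross=-29.349
  mode - wants cross < 0 → take C=(0.3993,-6.4985) (cross=-29.349)
ex = (C−B)/|BC| = (0.4782,-0.8782); ey = (0.8782,0.4782)
P = B + -1.31·ex + -1.22·ey = (-2.7332,-3.2966)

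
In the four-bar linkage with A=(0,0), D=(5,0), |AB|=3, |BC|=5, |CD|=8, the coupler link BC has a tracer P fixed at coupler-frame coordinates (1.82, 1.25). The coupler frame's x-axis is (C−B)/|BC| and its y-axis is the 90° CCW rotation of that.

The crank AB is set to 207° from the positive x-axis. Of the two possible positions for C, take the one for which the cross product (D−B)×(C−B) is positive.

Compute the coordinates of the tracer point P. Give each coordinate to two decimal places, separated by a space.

A=(0,0), D=(5.00,0)
B = A + 3.00·(cos207°, sin207°) = (-2.6730, -1.3620)
|BD| = 7.7930
circle(B,5.00) ∩ circle(D,8.00): a=1.3942, h=4.8017
  candidates: C₊=(-2.1394,3.6095) cross=37.419; C₋=(-0.4611,-5.8461) cross=-37.419
  mode + wants cross > 0 → take C=(-2.1394,3.6095) (cross=37.419)
ex = (C−B)/|BC| = (0.1067,0.9943); ey = (-0.9943,0.1067)
P = B + 1.82·ex + 1.25·ey = (-3.7217,0.5810)

-3.72 0.58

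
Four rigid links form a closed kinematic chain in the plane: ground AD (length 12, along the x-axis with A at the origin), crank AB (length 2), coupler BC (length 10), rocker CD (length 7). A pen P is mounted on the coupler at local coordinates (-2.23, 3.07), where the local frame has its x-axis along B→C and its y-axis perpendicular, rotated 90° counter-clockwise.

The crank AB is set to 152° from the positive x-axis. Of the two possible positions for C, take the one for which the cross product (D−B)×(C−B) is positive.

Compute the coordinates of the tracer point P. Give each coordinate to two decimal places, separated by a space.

-5.09 2.77

A=(0,0), D=(12.00,0)
B = A + 2.00·(cos152°, sin152°) = (-1.7659, 0.9389)
|BD| = 13.7979
circle(B,10.00) ∩ circle(D,7.00): a=8.7470, h=4.8466
  candidates: C₊=(7.2907,5.1790) cross=66.872; C₋=(6.6311,-4.4916) cross=-66.872
  mode + wants cross > 0 → take C=(7.2907,5.1790) (cross=66.872)
ex = (C−B)/|BC| = (0.9057,0.4240); ey = (-0.4240,0.9057)
P = B + -2.23·ex + 3.07·ey = (-5.0872,2.7738)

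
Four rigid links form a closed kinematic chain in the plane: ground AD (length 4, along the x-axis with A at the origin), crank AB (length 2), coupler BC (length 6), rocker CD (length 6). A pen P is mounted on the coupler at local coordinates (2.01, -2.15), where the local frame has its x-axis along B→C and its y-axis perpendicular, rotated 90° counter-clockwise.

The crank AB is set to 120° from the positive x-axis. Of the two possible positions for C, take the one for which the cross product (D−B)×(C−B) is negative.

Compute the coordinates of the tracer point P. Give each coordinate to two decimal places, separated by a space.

A=(0,0), D=(4.00,0)
B = A + 2.00·(cos120°, sin120°) = (-1.0000, 1.7321)
|BD| = 5.2915
circle(B,6.00) ∩ circle(D,6.00): a=2.6458, h=5.3852
  candidates: C₊=(3.2627,5.9545) cross=28.496; C₋=(-0.2627,-4.2225) cross=-28.496
  mode - wants cross < 0 → take C=(-0.2627,-4.2225) (cross=-28.496)
ex = (C−B)/|BC| = (0.1229,-0.9924); ey = (0.9924,0.1229)
P = B + 2.01·ex + -2.15·ey = (-2.8867,-0.5269)

-2.89 -0.53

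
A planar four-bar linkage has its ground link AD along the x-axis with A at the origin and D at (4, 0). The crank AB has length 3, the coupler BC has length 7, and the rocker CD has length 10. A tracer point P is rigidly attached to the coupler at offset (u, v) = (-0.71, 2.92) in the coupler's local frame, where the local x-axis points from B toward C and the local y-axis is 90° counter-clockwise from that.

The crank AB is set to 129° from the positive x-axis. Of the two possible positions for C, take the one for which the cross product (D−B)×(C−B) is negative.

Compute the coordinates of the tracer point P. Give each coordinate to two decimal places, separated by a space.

1.01 1.55

A=(0,0), D=(4.00,0)
B = A + 3.00·(cos129°, sin129°) = (-1.8880, 2.3314)
|BD| = 6.3327
circle(B,7.00) ∩ circle(D,10.00): a=-0.8603, h=6.9469
  candidates: C₊=(-0.1303,9.1072) cross=43.993; C₋=(-5.2454,-3.8108) cross=-43.993
  mode - wants cross < 0 → take C=(-5.2454,-3.8108) (cross=-43.993)
ex = (C−B)/|BC| = (-0.4796,-0.8775); ey = (0.8775,-0.4796)
P = B + -0.71·ex + 2.92·ey = (1.0148,1.5539)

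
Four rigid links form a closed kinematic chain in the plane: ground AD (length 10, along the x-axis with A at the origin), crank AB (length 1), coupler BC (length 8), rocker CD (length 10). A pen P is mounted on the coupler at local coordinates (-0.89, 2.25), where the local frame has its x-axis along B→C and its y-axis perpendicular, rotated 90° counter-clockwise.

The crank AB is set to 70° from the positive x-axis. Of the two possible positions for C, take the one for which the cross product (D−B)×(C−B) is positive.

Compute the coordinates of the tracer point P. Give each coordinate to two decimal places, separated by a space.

A=(0,0), D=(10.00,0)
B = A + 1.00·(cos70°, sin70°) = (0.3420, 0.9397)
|BD| = 9.7036
circle(B,8.00) ∩ circle(D,10.00): a=2.9968, h=7.4175
  candidates: C₊=(4.0431,8.0321) cross=71.976; C₋=(2.6064,-6.7331) cross=-71.976
  mode + wants cross > 0 → take C=(4.0431,8.0321) (cross=71.976)
ex = (C−B)/|BC| = (0.4626,0.8866); ey = (-0.8866,0.4626)
P = B + -0.89·ex + 2.25·ey = (-2.0645,1.1916)

-2.06 1.19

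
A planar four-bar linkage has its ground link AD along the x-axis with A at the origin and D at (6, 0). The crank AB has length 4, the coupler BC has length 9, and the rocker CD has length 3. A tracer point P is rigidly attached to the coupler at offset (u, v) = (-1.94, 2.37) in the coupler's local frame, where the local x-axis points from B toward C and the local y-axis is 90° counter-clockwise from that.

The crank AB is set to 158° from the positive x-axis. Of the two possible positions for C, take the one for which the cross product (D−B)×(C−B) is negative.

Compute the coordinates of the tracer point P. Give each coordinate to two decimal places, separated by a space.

-4.39 4.48

A=(0,0), D=(6.00,0)
B = A + 4.00·(cos158°, sin158°) = (-3.7087, 1.4984)
|BD| = 9.8237
circle(B,9.00) ∩ circle(D,3.00): a=8.5765, h=2.7284
  candidates: C₊=(5.1835,2.8868) cross=26.803; C₋=(4.3512,-2.5063) cross=-26.803
  mode - wants cross < 0 → take C=(4.3512,-2.5063) (cross=-26.803)
ex = (C−B)/|BC| = (0.8955,-0.4450); ey = (0.4450,0.8955)
P = B + -1.94·ex + 2.37·ey = (-4.3915,4.4841)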